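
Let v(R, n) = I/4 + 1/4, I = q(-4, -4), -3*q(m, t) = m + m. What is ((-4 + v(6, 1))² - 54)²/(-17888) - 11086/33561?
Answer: -4728465217/10722336768 ≈ -0.44099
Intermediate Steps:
q(m, t) = -2*m/3 (q(m, t) = -(m + m)/3 = -2*m/3)
I = 8/3 (I = -⅔*(-4) = 8/3 ≈ 2.6667)
v(R, n) = 11/12 (v(R, n) = (8/3)/4 + 1/4 = (8/3)*(¼) + 1*(¼) = ⅔ + ¼ = 11/12)
((-4 + v(6, 1))² - 54)²/(-17888) - 11086/33561 = ((-4 + 11/12)² - 54)²/(-17888) - 11086/33561 = ((-37/12)² - 54)²*(-1/17888) - 11086*1/33561 = (1369/144 - 54)²*(-1/17888) - 11086/33561 = (-6407/144)²*(-1/17888) - 11086/33561 = (41049649/20736)*(-1/17888) - 11086/33561 = -954643/8626176 - 11086/33561 = -4728465217/10722336768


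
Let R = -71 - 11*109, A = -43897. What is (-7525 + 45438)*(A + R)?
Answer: -1712416471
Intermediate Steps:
R = -1270 (R = -71 - 1199 = -1270)
(-7525 + 45438)*(A + R) = (-7525 + 45438)*(-43897 - 1270) = 37913*(-45167) = -1712416471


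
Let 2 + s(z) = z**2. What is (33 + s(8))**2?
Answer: 9025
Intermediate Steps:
s(z) = -2 + z**2
(33 + s(8))**2 = (33 + (-2 + 8**2))**2 = (33 + (-2 + 64))**2 = (33 + 62)**2 = 95**2 = 9025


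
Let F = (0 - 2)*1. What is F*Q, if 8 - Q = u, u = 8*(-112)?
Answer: -1808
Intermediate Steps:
F = -2 (F = -2*1 = -2)
u = -896
Q = 904 (Q = 8 - 1*(-896) = 8 + 896 = 904)
F*Q = -2*904 = -1808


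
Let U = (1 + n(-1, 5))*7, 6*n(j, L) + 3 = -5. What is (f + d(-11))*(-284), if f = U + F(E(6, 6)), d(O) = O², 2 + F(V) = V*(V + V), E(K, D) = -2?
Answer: -106216/3 ≈ -35405.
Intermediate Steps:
F(V) = -2 + 2*V² (F(V) = -2 + V*(V + V) = -2 + V*(2*V) = -2 + 2*V²)
n(j, L) = -4/3 (n(j, L) = -½ + (⅙)*(-5) = -½ - ⅚ = -4/3)
U = -7/3 (U = (1 - 4/3)*7 = -⅓*7 = -7/3 ≈ -2.3333)
f = 11/3 (f = -7/3 + (-2 + 2*(-2)²) = -7/3 + (-2 + 2*4) = -7/3 + (-2 + 8) = -7/3 + 6 = 11/3 ≈ 3.6667)
(f + d(-11))*(-284) = (11/3 + (-11)²)*(-284) = (11/3 + 121)*(-284) = (374/3)*(-284) = -106216/3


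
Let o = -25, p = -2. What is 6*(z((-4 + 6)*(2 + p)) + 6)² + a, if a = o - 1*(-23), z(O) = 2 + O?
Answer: 382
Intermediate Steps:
a = -2 (a = -25 - 1*(-23) = -25 + 23 = -2)
6*(z((-4 + 6)*(2 + p)) + 6)² + a = 6*((2 + (-4 + 6)*(2 - 2)) + 6)² - 2 = 6*((2 + 2*0) + 6)² - 2 = 6*((2 + 0) + 6)² - 2 = 6*(2 + 6)² - 2 = 6*8² - 2 = 6*64 - 2 = 384 - 2 = 382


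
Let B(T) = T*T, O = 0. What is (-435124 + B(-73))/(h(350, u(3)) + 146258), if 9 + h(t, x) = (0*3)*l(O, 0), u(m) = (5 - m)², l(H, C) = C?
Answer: -429795/146249 ≈ -2.9388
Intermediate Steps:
h(t, x) = -9 (h(t, x) = -9 + (0*3)*0 = -9 + 0*0 = -9 + 0 = -9)
B(T) = T²
(-435124 + B(-73))/(h(350, u(3)) + 146258) = (-435124 + (-73)²)/(-9 + 146258) = (-435124 + 5329)/146249 = -429795*1/146249 = -429795/146249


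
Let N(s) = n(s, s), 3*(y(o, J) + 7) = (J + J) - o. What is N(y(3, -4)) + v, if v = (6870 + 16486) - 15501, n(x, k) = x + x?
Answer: 23501/3 ≈ 7833.7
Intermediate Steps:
n(x, k) = 2*x
y(o, J) = -7 - o/3 + 2*J/3 (y(o, J) = -7 + ((J + J) - o)/3 = -7 + (2*J - o)/3 = -7 + (-o + 2*J)/3 = -7 + (-o/3 + 2*J/3) = -7 - o/3 + 2*J/3)
N(s) = 2*s
v = 7855 (v = 23356 - 15501 = 7855)
N(y(3, -4)) + v = 2*(-7 - ⅓*3 + (⅔)*(-4)) + 7855 = 2*(-7 - 1 - 8/3) + 7855 = 2*(-32/3) + 7855 = -64/3 + 7855 = 23501/3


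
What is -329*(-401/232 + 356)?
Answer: -27040839/232 ≈ -1.1656e+5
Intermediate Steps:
-329*(-401/232 + 356) = -329*82191/232 = -27040839/232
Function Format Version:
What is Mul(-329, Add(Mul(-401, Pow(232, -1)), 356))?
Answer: Rational(-27040839, 232) ≈ -1.1656e+5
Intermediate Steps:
Mul(-329, Add(Mul(-401, Pow(232, -1)), 356)) = Mul(-329, Add(Mul(-401, Rational(1, 232)), 356)) = Mul(-329, Add(Rational(-401, 232), 356)) = Mul(-329, Rational(82191, 232)) = Rational(-27040839, 232)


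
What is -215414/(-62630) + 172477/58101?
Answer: 11659001662/1819432815 ≈ 6.4080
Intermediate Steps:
-215414/(-62630) + 172477/58101 = -215414*(-1/62630) + 172477*(1/58101) = 107707/31315 + 172477/58101 = 11659001662/1819432815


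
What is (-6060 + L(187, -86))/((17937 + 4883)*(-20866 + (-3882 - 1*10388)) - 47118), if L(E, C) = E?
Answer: 5873/801850638 ≈ 7.3243e-6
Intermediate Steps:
(-6060 + L(187, -86))/((17937 + 4883)*(-20866 + (-3882 - 1*10388)) - 47118) = (-6060 + 187)/((17937 + 4883)*(-20866 + (-3882 - 1*10388)) - 47118) = -5873/(22820*(-20866 + (-3882 - 10388)) - 47118) = -5873/(22820*(-20866 - 14270) - 47118) = -5873/(22820*(-35136) - 47118) = -5873/(-801803520 - 47118) = -5873/(-801850638) = -5873*(-1/801850638) = 5873/801850638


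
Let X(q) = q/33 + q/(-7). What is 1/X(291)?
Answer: -77/2522 ≈ -0.030531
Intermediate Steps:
X(q) = -26*q/231 (X(q) = q*(1/33) + q*(-⅐) = q/33 - q/7 = -26*q/231)
1/X(291) = 1/(-26/231*291) = 1/(-2522/77) = -77/2522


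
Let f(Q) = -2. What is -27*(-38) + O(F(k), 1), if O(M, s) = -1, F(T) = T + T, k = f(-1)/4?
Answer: 1025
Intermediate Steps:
k = -½ (k = -2/4 = -2*¼ = -½ ≈ -0.50000)
F(T) = 2*T
-27*(-38) + O(F(k), 1) = -27*(-38) - 1 = 1026 - 1 = 1025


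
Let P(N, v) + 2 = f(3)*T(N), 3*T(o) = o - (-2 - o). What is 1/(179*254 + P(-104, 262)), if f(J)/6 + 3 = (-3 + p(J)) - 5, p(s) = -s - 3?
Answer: 1/52468 ≈ 1.9059e-5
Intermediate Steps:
p(s) = -3 - s
T(o) = 2/3 + 2*o/3 (T(o) = (o - (-2 - o))/3 = (o + (2 + o))/3 = (2 + 2*o)/3 = 2/3 + 2*o/3)
f(J) = -84 - 6*J (f(J) = -18 + 6*((-3 + (-3 - J)) - 5) = -18 + 6*((-6 - J) - 5) = -18 + 6*(-11 - J) = -18 + (-66 - 6*J) = -84 - 6*J)
P(N, v) = -70 - 68*N (P(N, v) = -2 + (-84 - 6*3)*(2/3 + 2*N/3) = -2 + (-84 - 18)*(2/3 + 2*N/3) = -2 - 102*(2/3 + 2*N/3) = -2 + (-68 - 68*N) = -70 - 68*N)
1/(179*254 + P(-104, 262)) = 1/(179*254 + (-70 - 68*(-104))) = 1/(45466 + (-70 + 7072)) = 1/(45466 + 7002) = 1/52468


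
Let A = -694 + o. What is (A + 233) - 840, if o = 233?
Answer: -1068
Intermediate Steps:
A = -461 (A = -694 + 233 = -461)
(A + 233) - 840 = (-461 + 233) - 840 = -228 - 840 = -1068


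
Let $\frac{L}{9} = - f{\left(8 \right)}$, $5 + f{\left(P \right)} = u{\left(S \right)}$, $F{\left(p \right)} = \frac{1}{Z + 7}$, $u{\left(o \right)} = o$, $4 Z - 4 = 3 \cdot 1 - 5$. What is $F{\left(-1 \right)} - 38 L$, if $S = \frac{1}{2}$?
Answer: $- \frac{23083}{15} \approx -1538.9$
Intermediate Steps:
$S = \frac{1}{2} \approx 0.5$
$Z = \frac{1}{2}$ ($Z = 1 + \frac{3 \cdot 1 - 5}{4} = 1 + \frac{3 - 5}{4} = 1 + \frac{1}{4} \left(-2\right) = 1 - \frac{1}{2} = \frac{1}{2} \approx 0.5$)
$F{\left(p \right)} = \frac{2}{15}$ ($F{\left(p \right)} = \frac{1}{\frac{1}{2} + 7} = \frac{1}{\frac{15}{2}} = \frac{2}{15}$)
$f{\left(P \right)} = - \frac{9}{2}$ ($f{\left(P \right)} = -5 + \frac{1}{2} = - \frac{9}{2}$)
$L = \frac{81}{2}$ ($L = 9 \left(\left(-1\right) \left(- \frac{9}{2}\right)\right) = 9 \cdot \frac{9}{2} = \frac{81}{2} \approx 40.5$)
$F{\left(-1 \right)} - 38 L = \frac{2}{15} - 1539 = - \frac{23083}{15}$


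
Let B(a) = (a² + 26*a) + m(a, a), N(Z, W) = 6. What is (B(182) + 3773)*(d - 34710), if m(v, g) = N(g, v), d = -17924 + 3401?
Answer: -2049815955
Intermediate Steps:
d = -14523
m(v, g) = 6
B(a) = 6 + a² + 26*a (B(a) = (a² + 26*a) + 6 = 6 + a² + 26*a)
(B(182) + 3773)*(d - 34710) = ((6 + 182² + 26*182) + 3773)*(-14523 - 34710) = ((6 + 33124 + 4732) + 3773)*(-49233) = (37862 + 3773)*(-49233) = 41635*(-49233) = -2049815955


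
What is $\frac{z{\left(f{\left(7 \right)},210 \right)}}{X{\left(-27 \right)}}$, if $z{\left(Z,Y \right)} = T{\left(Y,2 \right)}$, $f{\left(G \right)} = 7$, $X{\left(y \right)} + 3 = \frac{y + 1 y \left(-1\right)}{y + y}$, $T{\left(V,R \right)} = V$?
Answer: $-70$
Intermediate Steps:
$X{\left(y \right)} = -3$ ($X{\left(y \right)} = -3 + \frac{y + 1 y \left(-1\right)}{y + y} = -3 + \frac{y + y \left(-1\right)}{2 y} = -3 + \left(y - y\right) \frac{1}{2 y} = -3 + 0 \frac{1}{2 y} = -3 + 0 = -3$)
$z{\left(Z,Y \right)} = Y$
$\frac{z{\left(f{\left(7 \right)},210 \right)}}{X{\left(-27 \right)}} = \frac{210}{-3} = 210 \left(- \frac{1}{3}\right) = -70$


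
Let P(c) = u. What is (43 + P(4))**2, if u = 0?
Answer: 1849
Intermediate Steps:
P(c) = 0
(43 + P(4))**2 = (43 + 0)**2 = 43**2 = 1849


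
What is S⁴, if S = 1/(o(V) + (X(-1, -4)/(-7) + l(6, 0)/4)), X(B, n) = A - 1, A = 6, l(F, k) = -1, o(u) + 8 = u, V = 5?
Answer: 614656/151807041 ≈ 0.0040489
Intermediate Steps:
o(u) = -8 + u
X(B, n) = 5 (X(B, n) = 6 - 1 = 5)
S = -28/111 (S = 1/((-8 + 5) + (5/(-7) - 1/4)) = 1/(-3 + (5*(-⅐) - 1*¼)) = 1/(-3 + (-5/7 - ¼)) = 1/(-3 - 27/28) = 1/(-111/28) = -28/111 ≈ -0.25225)
S⁴ = (-28/111)⁴ = 614656/151807041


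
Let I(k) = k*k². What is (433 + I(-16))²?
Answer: 13417569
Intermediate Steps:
I(k) = k³
(433 + I(-16))² = (433 + (-16)³)² = (433 - 4096)² = (-3663)² = 13417569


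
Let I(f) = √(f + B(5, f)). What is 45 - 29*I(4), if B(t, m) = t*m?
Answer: 45 - 58*√6 ≈ -97.070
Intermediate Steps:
B(t, m) = m*t
I(f) = √6*√f (I(f) = √(f + f*5) = √(f + 5*f) = √(6*f) = √6*√f)
45 - 29*I(4) = 45 - 29*√6*√4 = 45 - 29*√6*2 = 45 - 58*√6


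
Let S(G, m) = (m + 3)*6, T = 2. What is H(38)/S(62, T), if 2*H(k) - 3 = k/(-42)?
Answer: 11/315 ≈ 0.034921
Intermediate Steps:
H(k) = 3/2 - k/84 (H(k) = 3/2 + (k/(-42))/2 = 3/2 + (k*(-1/42))/2 = 3/2 + (-k/42)/2 = 3/2 - k/84)
S(G, m) = 18 + 6*m (S(G, m) = (3 + m)*6 = 18 + 6*m)
H(38)/S(62, T) = (3/2 - 1/84*38)/(18 + 6*2) = (3/2 - 19/42)/(18 + 12) = (22/21)/30 = (22/21)*(1/30) = 11/315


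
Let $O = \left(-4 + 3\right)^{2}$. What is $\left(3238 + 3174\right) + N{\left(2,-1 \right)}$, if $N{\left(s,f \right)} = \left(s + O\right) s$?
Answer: $6418$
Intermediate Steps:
$O = 1$ ($O = \left(-1\right)^{2} = 1$)
$N{\left(s,f \right)} = s \left(1 + s\right)$ ($N{\left(s,f \right)} = \left(s + 1\right) s = \left(1 + s\right) s = s \left(1 + s\right)$)
$\left(3238 + 3174\right) + N{\left(2,-1 \right)} = \left(3238 + 3174\right) + 2 \left(1 + 2\right) = 6412 + 2 \cdot 3 = 6412 + 6 = 6418$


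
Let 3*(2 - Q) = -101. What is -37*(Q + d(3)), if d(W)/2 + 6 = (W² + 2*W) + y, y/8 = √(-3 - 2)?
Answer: -5957/3 - 592*I*√5 ≈ -1985.7 - 1323.8*I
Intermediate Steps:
y = 8*I*√5 (y = 8*√(-3 - 2) = 8*√(-5) = 8*(I*√5) = 8*I*√5 ≈ 17.889*I)
Q = 107/3 (Q = 2 - ⅓*(-101) = 2 + 101/3 = 107/3 ≈ 35.667)
d(W) = -12 + 2*W² + 4*W + 16*I*√5 (d(W) = -12 + 2*((W² + 2*W) + 8*I*√5) = -12 + 2*(W² + 2*W + 8*I*√5) = -12 + (2*W² + 4*W + 16*I*√5) = -12 + 2*W² + 4*W + 16*I*√5)
-37*(Q + d(3)) = -37*(107/3 + (-12 + 2*3² + 4*3 + 16*I*√5)) = -37*(107/3 + (-12 + 2*9 + 12 + 16*I*√5)) = -37*(107/3 + (-12 + 18 + 12 + 16*I*√5)) = -37*(107/3 + (18 + 16*I*√5)) = -37*(161/3 + 16*I*√5) = -5957/3 - 592*I*√5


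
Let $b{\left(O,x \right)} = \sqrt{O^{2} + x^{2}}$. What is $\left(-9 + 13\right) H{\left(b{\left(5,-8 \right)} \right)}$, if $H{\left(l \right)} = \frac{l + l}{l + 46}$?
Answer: $- \frac{712}{2027} + \frac{368 \sqrt{89}}{2027} \approx 1.3615$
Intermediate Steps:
$H{\left(l \right)} = \frac{2 l}{46 + l}$
$\left(-9 + 13\right) H{\left(b{\left(5,-8 \right)} \right)} = \left(-9 + 13\right) \frac{2 \sqrt{5^{2} + \left(-8\right)^{2}}}{46 + \sqrt{5^{2} + \left(-8\right)^{2}}} = 4 \frac{2 \sqrt{25 + 64}}{46 + \sqrt{25 + 64}} = 4 \frac{2 \sqrt{89}}{46 + \sqrt{89}} = \frac{8 \sqrt{89}}{46 + \sqrt{89}}$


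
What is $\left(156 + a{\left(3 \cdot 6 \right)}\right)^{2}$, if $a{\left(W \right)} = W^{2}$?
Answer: $230400$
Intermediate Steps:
$\left(156 + a{\left(3 \cdot 6 \right)}\right)^{2} = \left(156 + \left(3 \cdot 6\right)^{2}\right)^{2} = \left(156 + 18^{2}\right)^{2} = \left(156 + 324\right)^{2} = 480^{2} = 230400$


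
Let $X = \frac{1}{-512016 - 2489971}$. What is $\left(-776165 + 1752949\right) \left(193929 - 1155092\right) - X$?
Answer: $- \frac{2818411411623266703}{3001987} \approx -9.3885 \cdot 10^{11}$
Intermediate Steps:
$X = - \frac{1}{3001987}$ ($X = \frac{1}{-3001987} = - \frac{1}{3001987} \approx -3.3311 \cdot 10^{-7}$)
$\left(-776165 + 1752949\right) \left(193929 - 1155092\right) - X = \left(-776165 + 1752949\right) \left(193929 - 1155092\right) - - \frac{1}{3001987} = 976784 \left(-961163\right) + \frac{1}{3001987} = -938848639792 + \frac{1}{3001987} = - \frac{2818411411623266703}{3001987}$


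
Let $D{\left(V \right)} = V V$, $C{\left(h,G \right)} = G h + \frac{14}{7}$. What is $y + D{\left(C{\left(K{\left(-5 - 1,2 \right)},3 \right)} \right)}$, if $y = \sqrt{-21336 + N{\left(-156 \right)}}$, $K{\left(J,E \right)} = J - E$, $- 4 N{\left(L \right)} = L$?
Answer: $484 + i \sqrt{21297} \approx 484.0 + 145.93 i$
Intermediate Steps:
$N{\left(L \right)} = - \frac{L}{4}$
$C{\left(h,G \right)} = 2 + G h$ ($C{\left(h,G \right)} = G h + 14 \cdot \frac{1}{7} = G h + 2 = 2 + G h$)
$D{\left(V \right)} = V^{2}$
$y = i \sqrt{21297}$ ($y = \sqrt{-21336 - -39} = \sqrt{-21336 + 39} = \sqrt{-21297} = i \sqrt{21297} \approx 145.93 i$)
$y + D{\left(C{\left(K{\left(-5 - 1,2 \right)},3 \right)} \right)} = i \sqrt{21297} + \left(2 + 3 \left(\left(-5 - 1\right) - 2\right)\right)^{2} = i \sqrt{21297} + \left(2 + 3 \left(-6 - 2\right)\right)^{2} = i \sqrt{21297} + \left(2 + 3 \left(-8\right)\right)^{2} = i \sqrt{21297} + \left(2 - 24\right)^{2} = i \sqrt{21297} + \left(-22\right)^{2} = i \sqrt{21297} + 484 = 484 + i \sqrt{21297}$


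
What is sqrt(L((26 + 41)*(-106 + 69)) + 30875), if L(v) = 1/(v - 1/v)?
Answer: sqrt(72877412329240890)/1536360 ≈ 175.71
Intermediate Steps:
sqrt(L((26 + 41)*(-106 + 69)) + 30875) = sqrt(((26 + 41)*(-106 + 69))/(-1 + ((26 + 41)*(-106 + 69))**2) + 30875) = sqrt((67*(-37))/(-1 + (67*(-37))**2) + 30875) = sqrt(-2479/(-1 + (-2479)**2) + 30875) = sqrt(-2479/(-1 + 6145441) + 30875) = sqrt(-2479/6145440 + 30875) = sqrt(189740457521/6145440) = sqrt(72877412329240890)/1536360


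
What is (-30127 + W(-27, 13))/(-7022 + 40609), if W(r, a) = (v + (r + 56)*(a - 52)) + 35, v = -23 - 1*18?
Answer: -31264/33587 ≈ -0.93084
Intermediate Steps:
v = -41 (v = -23 - 18 = -41)
W(r, a) = -6 + (-52 + a)*(56 + r) (W(r, a) = (-41 + (r + 56)*(a - 52)) + 35 = (-41 + (56 + r)*(-52 + a)) + 35 = (-41 + (-52 + a)*(56 + r)) + 35 = -6 + (-52 + a)*(56 + r))
(-30127 + W(-27, 13))/(-7022 + 40609) = (-30127 + (-2918 - 52*(-27) + 56*13 + 13*(-27)))/(-7022 + 40609) = (-30127 + (-2918 + 1404 + 728 - 351))/33587 = (-30127 - 1137)*(1/33587) = -31264*1/33587 = -31264/33587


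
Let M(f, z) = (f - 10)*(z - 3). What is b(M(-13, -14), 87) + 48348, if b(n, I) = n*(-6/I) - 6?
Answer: 1401136/29 ≈ 48315.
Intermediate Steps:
M(f, z) = (-10 + f)*(-3 + z)
b(n, I) = -6 - 6*n/I (b(n, I) = -6*n/I - 6 = -6 - 6*n/I)
b(M(-13, -14), 87) + 48348 = (-6 - 6*(30 - 10*(-14) - 3*(-13) - 13*(-14))/87) + 48348 = (-6 - 6*(30 + 140 + 39 + 182)*1/87) + 48348 = (-6 - 6*391*1/87) + 48348 = (-6 - 782/29) + 48348 = -956/29 + 48348 = 1401136/29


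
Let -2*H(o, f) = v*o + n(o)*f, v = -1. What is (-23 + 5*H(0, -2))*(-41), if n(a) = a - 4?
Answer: 1763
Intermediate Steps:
n(a) = -4 + a
H(o, f) = o/2 - f*(-4 + o)/2 (H(o, f) = -(-o + (-4 + o)*f)/2 = -(-o + f*(-4 + o))/2 = o/2 - f*(-4 + o)/2)
(-23 + 5*H(0, -2))*(-41) = (-23 + 5*((½)*0 - ½*(-2)*(-4 + 0)))*(-41) = (-23 + 5*(0 - ½*(-2)*(-4)))*(-41) = (-23 + 5*(0 - 4))*(-41) = (-23 + 5*(-4))*(-41) = (-23 - 20)*(-41) = -43*(-41) = 1763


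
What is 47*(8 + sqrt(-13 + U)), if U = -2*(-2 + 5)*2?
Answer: 376 + 235*I ≈ 376.0 + 235.0*I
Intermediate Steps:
U = -12 (U = -2*3*2 = -6*2 = -12)
47*(8 + sqrt(-13 + U)) = 47*(8 + sqrt(-13 - 12)) = 47*(8 + sqrt(-25)) = 47*(8 + 5*I) = 376 + 235*I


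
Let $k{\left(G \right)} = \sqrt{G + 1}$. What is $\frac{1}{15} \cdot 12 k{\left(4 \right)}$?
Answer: $\frac{4 \sqrt{5}}{5} \approx 1.7889$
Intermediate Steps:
$k{\left(G \right)} = \sqrt{1 + G}$
$\frac{1}{15} \cdot 12 k{\left(4 \right)} = \frac{1}{15} \cdot 12 \sqrt{1 + 4} = \frac{1}{15} \cdot 12 \sqrt{5} = \frac{4 \sqrt{5}}{5}$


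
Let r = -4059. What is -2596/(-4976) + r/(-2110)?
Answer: 3209393/1312420 ≈ 2.4454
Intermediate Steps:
-2596/(-4976) + r/(-2110) = -2596/(-4976) - 4059/(-2110) = -2596*(-1/4976) - 4059*(-1/2110) = 649/1244 + 4059/2110 = 3209393/1312420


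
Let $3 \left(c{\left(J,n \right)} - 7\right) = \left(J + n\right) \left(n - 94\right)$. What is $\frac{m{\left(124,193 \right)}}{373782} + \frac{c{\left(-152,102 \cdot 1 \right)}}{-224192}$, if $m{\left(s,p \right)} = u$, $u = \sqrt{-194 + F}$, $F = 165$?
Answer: $\frac{379}{672576} + \frac{i \sqrt{29}}{373782} \approx 0.00056351 + 1.4407 \cdot 10^{-5} i$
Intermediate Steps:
$u = i \sqrt{29}$ ($u = \sqrt{-194 + 165} = \sqrt{-29} = i \sqrt{29} \approx 5.3852 i$)
$c{\left(J,n \right)} = 7 + \frac{\left(-94 + n\right) \left(J + n\right)}{3}$ ($c{\left(J,n \right)} = 7 + \frac{\left(J + n\right) \left(n - 94\right)}{3} = 7 + \frac{\left(J + n\right) \left(-94 + n\right)}{3} = 7 + \frac{\left(-94 + n\right) \left(J + n\right)}{3}$)
$m{\left(s,p \right)} = i \sqrt{29}$
$\frac{m{\left(124,193 \right)}}{373782} + \frac{c{\left(-152,102 \cdot 1 \right)}}{-224192} = \frac{i \sqrt{29}}{373782} + \frac{7 - - \frac{14288}{3} - \frac{94 \cdot 102 \cdot 1}{3} + \frac{\left(102 \cdot 1\right)^{2}}{3} + \frac{1}{3} \left(-152\right) 102 \cdot 1}{-224192} = i \sqrt{29} \cdot \frac{1}{373782} + \left(7 + \frac{14288}{3} - 3196 + \frac{102^{2}}{3} + \frac{1}{3} \left(-152\right) 102\right) \left(- \frac{1}{224192}\right) = \frac{i \sqrt{29}}{373782} + \left(7 + \frac{14288}{3} - 3196 + \frac{1}{3} \cdot 10404 - 5168\right) \left(- \frac{1}{224192}\right) = \frac{i \sqrt{29}}{373782} + \left(7 + \frac{14288}{3} - 3196 + 3468 - 5168\right) \left(- \frac{1}{224192}\right) = \frac{i \sqrt{29}}{373782} - - \frac{379}{672576} = \frac{i \sqrt{29}}{373782} + \frac{379}{672576} = \frac{379}{672576} + \frac{i \sqrt{29}}{373782}$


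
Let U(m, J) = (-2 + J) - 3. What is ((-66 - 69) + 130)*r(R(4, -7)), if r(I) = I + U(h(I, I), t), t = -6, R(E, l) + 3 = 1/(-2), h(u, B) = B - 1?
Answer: 145/2 ≈ 72.500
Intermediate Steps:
h(u, B) = -1 + B
R(E, l) = -7/2 (R(E, l) = -3 + 1/(-2) = -3 - ½ = -7/2)
U(m, J) = -5 + J
r(I) = -11 + I (r(I) = I + (-5 - 6) = I - 11 = -11 + I)
((-66 - 69) + 130)*r(R(4, -7)) = ((-66 - 69) + 130)*(-11 - 7/2) = (-135 + 130)*(-29/2) = -5*(-29/2) = 145/2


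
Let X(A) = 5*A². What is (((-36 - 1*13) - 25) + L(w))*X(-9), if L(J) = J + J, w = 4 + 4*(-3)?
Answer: -36450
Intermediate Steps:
w = -8 (w = 4 - 12 = -8)
L(J) = 2*J
(((-36 - 1*13) - 25) + L(w))*X(-9) = (((-36 - 1*13) - 25) + 2*(-8))*(5*(-9)²) = (((-36 - 13) - 25) - 16)*(5*81) = ((-49 - 25) - 16)*405 = (-74 - 16)*405 = -90*405 = -36450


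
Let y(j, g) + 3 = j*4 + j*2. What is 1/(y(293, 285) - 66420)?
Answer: -1/64665 ≈ -1.5464e-5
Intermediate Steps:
y(j, g) = -3 + 6*j (y(j, g) = -3 + (j*4 + j*2) = -3 + (4*j + 2*j) = -3 + 6*j)
1/(y(293, 285) - 66420) = 1/((-3 + 6*293) - 66420) = 1/((-3 + 1758) - 66420) = 1/(1755 - 66420) = 1/(-64665) = -1/64665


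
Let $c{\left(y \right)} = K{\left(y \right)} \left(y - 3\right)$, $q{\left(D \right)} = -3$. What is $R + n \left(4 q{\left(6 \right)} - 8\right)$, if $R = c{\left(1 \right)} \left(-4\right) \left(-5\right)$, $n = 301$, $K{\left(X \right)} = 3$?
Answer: $-6140$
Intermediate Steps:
$c{\left(y \right)} = -9 + 3 y$ ($c{\left(y \right)} = 3 \left(y - 3\right) = 3 \left(-3 + y\right) = -9 + 3 y$)
$R = -120$ ($R = \left(-9 + 3 \cdot 1\right) \left(-4\right) \left(-5\right) = \left(-9 + 3\right) \left(-4\right) \left(-5\right) = \left(-6\right) \left(-4\right) \left(-5\right) = 24 \left(-5\right) = -120$)
$R + n \left(4 q{\left(6 \right)} - 8\right) = -120 + 301 \left(4 \left(-3\right) - 8\right) = -120 + 301 \left(-12 - 8\right) = -120 + 301 \left(-20\right) = -120 - 6020 = -6140$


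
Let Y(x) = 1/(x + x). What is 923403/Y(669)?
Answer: 1235513214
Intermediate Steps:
Y(x) = 1/(2*x)
923403/Y(669) = 923403/(((½)/669)) = 923403/(((½)*(1/669))) = 923403/(1/1338) = 923403*1338 = 1235513214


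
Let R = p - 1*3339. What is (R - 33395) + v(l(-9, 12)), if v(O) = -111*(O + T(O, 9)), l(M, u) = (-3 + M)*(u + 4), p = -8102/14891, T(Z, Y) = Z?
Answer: 87699888/14891 ≈ 5889.5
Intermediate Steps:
p = -8102/14891 (p = -8102*1/14891 = -8102/14891 ≈ -0.54409)
l(M, u) = (-3 + M)*(4 + u)
R = -49729151/14891 (R = -8102/14891 - 1*3339 = -8102/14891 - 3339 = -49729151/14891 ≈ -3339.5)
v(O) = -222*O (v(O) = -111*(O + O) = -222*O)
(R - 33395) + v(l(-9, 12)) = (-49729151/14891 - 33395) - 222*(-12 - 3*12 + 4*(-9) - 9*12) = -547014096/14891 - 222*(-12 - 36 - 36 - 108) = -547014096/14891 - 222*(-192) = -547014096/14891 + 42624 = 87699888/14891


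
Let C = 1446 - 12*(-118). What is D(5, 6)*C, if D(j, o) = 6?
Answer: 17172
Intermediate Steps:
C = 2862 (C = 1446 - 1*(-1416) = 1446 + 1416 = 2862)
D(5, 6)*C = 6*2862 = 17172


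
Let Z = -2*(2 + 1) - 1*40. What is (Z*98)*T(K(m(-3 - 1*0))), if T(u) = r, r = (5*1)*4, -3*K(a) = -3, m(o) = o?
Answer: -90160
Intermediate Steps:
K(a) = 1 (K(a) = -⅓*(-3) = 1)
r = 20 (r = 5*4 = 20)
T(u) = 20
Z = -46 (Z = -2*3 - 40 = -6 - 40 = -46)
(Z*98)*T(K(m(-3 - 1*0))) = -46*98*20 = -4508*20 = -90160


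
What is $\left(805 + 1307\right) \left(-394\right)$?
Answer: $-832128$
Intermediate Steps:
$\left(805 + 1307\right) \left(-394\right) = 2112 \left(-394\right) = -832128$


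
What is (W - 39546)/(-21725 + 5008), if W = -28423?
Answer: 67969/16717 ≈ 4.0659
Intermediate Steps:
(W - 39546)/(-21725 + 5008) = (-28423 - 39546)/(-21725 + 5008) = -67969/(-16717) = -67969*(-1/16717) = 67969/16717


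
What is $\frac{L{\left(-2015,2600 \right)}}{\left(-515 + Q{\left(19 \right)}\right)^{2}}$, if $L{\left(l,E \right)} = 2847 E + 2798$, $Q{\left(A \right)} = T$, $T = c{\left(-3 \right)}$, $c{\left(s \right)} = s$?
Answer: $\frac{3702499}{134162} \approx 27.597$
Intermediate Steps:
$T = -3$
$Q{\left(A \right)} = -3$
$L{\left(l,E \right)} = 2798 + 2847 E$
$\frac{L{\left(-2015,2600 \right)}}{\left(-515 + Q{\left(19 \right)}\right)^{2}} = \frac{2798 + 2847 \cdot 2600}{\left(-515 - 3\right)^{2}} = \frac{2798 + 7402200}{\left(-518\right)^{2}} = \frac{7404998}{268324} = 7404998 \cdot \frac{1}{268324} = \frac{3702499}{134162}$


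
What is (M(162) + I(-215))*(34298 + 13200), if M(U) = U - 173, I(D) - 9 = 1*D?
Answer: -10307066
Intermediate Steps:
I(D) = 9 + D (I(D) = 9 + 1*D = 9 + D)
M(U) = -173 + U
(M(162) + I(-215))*(34298 + 13200) = ((-173 + 162) + (9 - 215))*(34298 + 13200) = (-11 - 206)*47498 = -217*47498 = -10307066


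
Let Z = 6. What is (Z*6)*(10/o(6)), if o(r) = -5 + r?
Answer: 360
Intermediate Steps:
(Z*6)*(10/o(6)) = (6*6)*(10/(-5 + 6)) = 36*(10/1) = 36*(10*1) = 36*10 = 360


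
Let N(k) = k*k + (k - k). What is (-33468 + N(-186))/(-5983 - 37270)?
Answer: -1128/43253 ≈ -0.026079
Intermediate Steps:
N(k) = k**2 (N(k) = k**2 + 0 = k**2)
(-33468 + N(-186))/(-5983 - 37270) = (-33468 + (-186)**2)/(-5983 - 37270) = (-33468 + 34596)/(-43253) = 1128*(-1/43253) = -1128/43253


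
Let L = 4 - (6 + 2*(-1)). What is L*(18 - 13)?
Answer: 0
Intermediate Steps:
L = 0 (L = 4 - (6 - 2) = 4 - 1*4 = 4 - 4 = 0)
L*(18 - 13) = 0*(18 - 13) = 0*5 = 0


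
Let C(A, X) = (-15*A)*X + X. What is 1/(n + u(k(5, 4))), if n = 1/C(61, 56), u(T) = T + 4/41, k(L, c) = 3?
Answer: 2098544/6500327 ≈ 0.32284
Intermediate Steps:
u(T) = 4/41 + T (u(T) = T + 4*(1/41) = T + 4/41 = 4/41 + T)
C(A, X) = X - 15*A*X (C(A, X) = -15*A*X + X = X - 15*A*X)
n = -1/51184 (n = 1/(56*(1 - 15*61)) = 1/(56*(1 - 915)) = 1/(56*(-914)) = 1/(-51184) = -1/51184 ≈ -1.9537e-5)
1/(n + u(k(5, 4))) = 1/(-1/51184 + (4/41 + 3)) = 1/(-1/51184 + 127/41) = 1/(6500327/2098544) = 2098544/6500327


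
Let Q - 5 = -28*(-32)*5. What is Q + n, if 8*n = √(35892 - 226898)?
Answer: 4485 + I*√191006/8 ≈ 4485.0 + 54.63*I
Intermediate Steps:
Q = 4485 (Q = 5 - 28*(-32)*5 = 5 + 896*5 = 5 + 4480 = 4485)
n = I*√191006/8 (n = √(35892 - 226898)/8 = √(-191006)/8 = (I*√191006)/8 = I*√191006/8 ≈ 54.63*I)
Q + n = 4485 + I*√191006/8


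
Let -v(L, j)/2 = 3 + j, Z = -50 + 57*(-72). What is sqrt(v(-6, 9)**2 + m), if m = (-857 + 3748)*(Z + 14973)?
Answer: sqrt(31278305) ≈ 5592.7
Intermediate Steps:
Z = -4154 (Z = -50 - 4104 = -4154)
v(L, j) = -6 - 2*j (v(L, j) = -2*(3 + j) = -6 - 2*j)
m = 31277729 (m = (-857 + 3748)*(-4154 + 14973) = 2891*10819 = 31277729)
sqrt(v(-6, 9)**2 + m) = sqrt((-6 - 2*9)**2 + 31277729) = sqrt((-6 - 18)**2 + 31277729) = sqrt((-24)**2 + 31277729) = sqrt(576 + 31277729) = sqrt(31278305)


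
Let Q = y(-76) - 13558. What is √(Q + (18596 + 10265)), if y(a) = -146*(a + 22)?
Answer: √23187 ≈ 152.27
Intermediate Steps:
y(a) = -3212 - 146*a (y(a) = -146*(22 + a) = -3212 - 146*a)
Q = -5674 (Q = (-3212 - 146*(-76)) - 13558 = (-3212 + 11096) - 13558 = 7884 - 13558 = -5674)
√(Q + (18596 + 10265)) = √(-5674 + (18596 + 10265)) = √(-5674 + 28861) = √23187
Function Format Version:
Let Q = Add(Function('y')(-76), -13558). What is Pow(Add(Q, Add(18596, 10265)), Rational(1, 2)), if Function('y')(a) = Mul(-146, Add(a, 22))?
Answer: Pow(23187, Rational(1, 2)) ≈ 152.27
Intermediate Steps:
Function('y')(a) = Add(-3212, Mul(-146, a)) (Function('y')(a) = Mul(-146, Add(22, a)) = Add(-3212, Mul(-146, a)))
Q = -5674 (Q = Add(Add(-3212, Mul(-146, -76)), -13558) = Add(Add(-3212, 11096), -13558) = Add(7884, -13558) = -5674)
Pow(Add(Q, Add(18596, 10265)), Rational(1, 2)) = Pow(Add(-5674, Add(18596, 10265)), Rational(1, 2)) = Pow(Add(-5674, 28861), Rational(1, 2)) = Pow(23187, Rational(1, 2))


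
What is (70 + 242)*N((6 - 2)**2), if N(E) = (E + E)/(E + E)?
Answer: 312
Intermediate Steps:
N(E) = 1 (N(E) = (2*E)/((2*E)) = (2*E)*(1/(2*E)) = 1)
(70 + 242)*N((6 - 2)**2) = (70 + 242)*1 = 312*1 = 312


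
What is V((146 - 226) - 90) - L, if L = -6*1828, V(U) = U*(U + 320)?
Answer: -14532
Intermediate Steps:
V(U) = U*(320 + U)
L = -10968
V((146 - 226) - 90) - L = ((146 - 226) - 90)*(320 + ((146 - 226) - 90)) - 1*(-10968) = (-80 - 90)*(320 + (-80 - 90)) + 10968 = -170*(320 - 170) + 10968 = -170*150 + 10968 = -25500 + 10968 = -14532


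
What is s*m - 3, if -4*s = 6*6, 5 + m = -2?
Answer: 60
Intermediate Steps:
m = -7 (m = -5 - 2 = -7)
s = -9 (s = -3*6/2 = -¼*36 = -9)
s*m - 3 = -9*(-7) - 3 = 63 - 3 = 60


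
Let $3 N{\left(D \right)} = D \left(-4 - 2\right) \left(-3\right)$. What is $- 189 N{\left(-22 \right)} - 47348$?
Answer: $-22400$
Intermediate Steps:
$N{\left(D \right)} = 6 D$ ($N{\left(D \right)} = \frac{D \left(-4 - 2\right) \left(-3\right)}{3} = \frac{D \left(-6\right) \left(-3\right)}{3} = \frac{- 6 D \left(-3\right)}{3} = \frac{18 D}{3} = 6 D$)
$- 189 N{\left(-22 \right)} - 47348 = - 189 \cdot 6 \left(-22\right) - 47348 = \left(-189\right) \left(-132\right) - 47348 = 24948 - 47348 = -22400$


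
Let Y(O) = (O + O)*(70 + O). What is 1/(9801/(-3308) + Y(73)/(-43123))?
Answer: -142650884/491712947 ≈ -0.29011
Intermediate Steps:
Y(O) = 2*O*(70 + O) (Y(O) = (2*O)*(70 + O) = 2*O*(70 + O))
1/(9801/(-3308) + Y(73)/(-43123)) = 1/(9801/(-3308) + (2*73*(70 + 73))/(-43123)) = 1/(9801*(-1/3308) + (2*73*143)*(-1/43123)) = 1/(-9801/3308 + 20878*(-1/43123)) = 1/(-9801/3308 - 20878/43123) = 1/(-491712947/142650884) = -142650884/491712947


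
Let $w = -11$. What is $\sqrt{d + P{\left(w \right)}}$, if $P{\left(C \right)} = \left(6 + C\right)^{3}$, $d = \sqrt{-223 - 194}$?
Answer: $\sqrt{-125 + i \sqrt{417}} \approx 0.91022 + 11.217 i$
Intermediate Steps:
$d = i \sqrt{417}$ ($d = \sqrt{-417} = i \sqrt{417} \approx 20.421 i$)
$\sqrt{d + P{\left(w \right)}} = \sqrt{i \sqrt{417} + \left(6 - 11\right)^{3}} = \sqrt{i \sqrt{417} + \left(-5\right)^{3}} = \sqrt{i \sqrt{417} - 125} = \sqrt{-125 + i \sqrt{417}}$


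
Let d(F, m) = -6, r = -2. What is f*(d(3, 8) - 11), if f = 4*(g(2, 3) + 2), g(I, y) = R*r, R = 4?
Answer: 408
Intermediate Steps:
g(I, y) = -8 (g(I, y) = 4*(-2) = -8)
f = -24 (f = 4*(-8 + 2) = 4*(-6) = -24)
f*(d(3, 8) - 11) = -24*(-6 - 11) = -24*(-17) = 408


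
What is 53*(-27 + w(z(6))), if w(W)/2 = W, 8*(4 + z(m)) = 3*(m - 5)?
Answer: -7261/4 ≈ -1815.3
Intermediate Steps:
z(m) = -47/8 + 3*m/8 (z(m) = -4 + (3*(m - 5))/8 = -4 + (3*(-5 + m))/8 = -4 + (-15 + 3*m)/8 = -4 + (-15/8 + 3*m/8) = -47/8 + 3*m/8)
w(W) = 2*W
53*(-27 + w(z(6))) = 53*(-27 + 2*(-47/8 + (3/8)*6)) = 53*(-27 + 2*(-47/8 + 9/4)) = 53*(-27 + 2*(-29/8)) = 53*(-27 - 29/4) = 53*(-137/4) = -7261/4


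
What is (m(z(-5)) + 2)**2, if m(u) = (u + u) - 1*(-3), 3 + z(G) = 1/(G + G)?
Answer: 36/25 ≈ 1.4400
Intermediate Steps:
z(G) = -3 + 1/(2*G) (z(G) = -3 + 1/(G + G) = -3 + 1/(2*G))
m(u) = 3 + 2*u (m(u) = 2*u + 3 = 3 + 2*u)
(m(z(-5)) + 2)**2 = ((3 + 2*(-3 + (1/2)/(-5))) + 2)**2 = ((3 + 2*(-3 + (1/2)*(-1/5))) + 2)**2 = ((3 + 2*(-3 - 1/10)) + 2)**2 = ((3 + 2*(-31/10)) + 2)**2 = ((3 - 31/5) + 2)**2 = (-16/5 + 2)**2 = (-6/5)**2 = 36/25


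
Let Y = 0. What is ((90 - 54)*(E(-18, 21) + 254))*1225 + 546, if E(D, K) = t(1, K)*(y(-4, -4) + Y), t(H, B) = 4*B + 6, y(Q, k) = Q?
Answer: -4674054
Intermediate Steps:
t(H, B) = 6 + 4*B
E(D, K) = -24 - 16*K (E(D, K) = (6 + 4*K)*(-4 + 0) = (6 + 4*K)*(-4) = -24 - 16*K)
((90 - 54)*(E(-18, 21) + 254))*1225 + 546 = ((90 - 54)*((-24 - 16*21) + 254))*1225 + 546 = (36*((-24 - 336) + 254))*1225 + 546 = (36*(-360 + 254))*1225 + 546 = (36*(-106))*1225 + 546 = -3816*1225 + 546 = -4674600 + 546 = -4674054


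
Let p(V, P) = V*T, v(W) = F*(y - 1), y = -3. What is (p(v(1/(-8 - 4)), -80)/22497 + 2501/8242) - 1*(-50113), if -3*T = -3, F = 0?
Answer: 413033847/8242 ≈ 50113.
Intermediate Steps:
T = 1 (T = -⅓*(-3) = 1)
v(W) = 0 (v(W) = 0*(-3 - 1) = 0*(-4) = 0)
p(V, P) = V (p(V, P) = V*1 = V)
(p(v(1/(-8 - 4)), -80)/22497 + 2501/8242) - 1*(-50113) = (0/22497 + 2501/8242) - 1*(-50113) = (0*(1/22497) + 2501*(1/8242)) + 50113 = (0 + 2501/8242) + 50113 = 2501/8242 + 50113 = 413033847/8242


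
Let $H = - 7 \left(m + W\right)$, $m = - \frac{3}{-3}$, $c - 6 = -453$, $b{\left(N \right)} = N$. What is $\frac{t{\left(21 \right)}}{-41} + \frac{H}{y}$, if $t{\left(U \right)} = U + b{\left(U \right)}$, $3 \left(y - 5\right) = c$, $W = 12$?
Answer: $- \frac{2317}{5904} \approx -0.39245$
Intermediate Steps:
$c = -447$ ($c = 6 - 453 = -447$)
$m = 1$ ($m = \left(-3\right) \left(- \frac{1}{3}\right) = 1$)
$y = -144$ ($y = 5 + \frac{1}{3} \left(-447\right) = 5 - 149 = -144$)
$H = -91$ ($H = - 7 \left(1 + 12\right) = \left(-7\right) 13 = -91$)
$t{\left(U \right)} = 2 U$ ($t{\left(U \right)} = U + U = 2 U$)
$\frac{t{\left(21 \right)}}{-41} + \frac{H}{y} = \frac{2 \cdot 21}{-41} - \frac{91}{-144} = 42 \left(- \frac{1}{41}\right) - - \frac{91}{144} = - \frac{42}{41} + \frac{91}{144} = - \frac{2317}{5904}$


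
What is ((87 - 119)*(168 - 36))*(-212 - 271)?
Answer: 2040192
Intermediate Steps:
((87 - 119)*(168 - 36))*(-212 - 271) = -32*132*(-483) = -4224*(-483) = 2040192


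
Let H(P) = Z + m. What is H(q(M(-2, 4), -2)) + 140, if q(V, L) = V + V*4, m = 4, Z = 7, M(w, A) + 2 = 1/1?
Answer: 151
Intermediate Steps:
M(w, A) = -1 (M(w, A) = -2 + 1/1 = -2 + 1 = -1)
q(V, L) = 5*V (q(V, L) = V + 4*V = 5*V)
H(P) = 11 (H(P) = 7 + 4 = 11)
H(q(M(-2, 4), -2)) + 140 = 11 + 140 = 151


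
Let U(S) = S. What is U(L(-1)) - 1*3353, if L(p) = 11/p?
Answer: -3364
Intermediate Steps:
U(L(-1)) - 1*3353 = 11/(-1) - 1*3353 = 11*(-1) - 3353 = -11 - 3353 = -3364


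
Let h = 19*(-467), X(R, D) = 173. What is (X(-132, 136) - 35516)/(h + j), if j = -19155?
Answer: 459/364 ≈ 1.2610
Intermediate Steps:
h = -8873
(X(-132, 136) - 35516)/(h + j) = (173 - 35516)/(-8873 - 19155) = -35343/(-28028) = -35343*(-1/28028) = 459/364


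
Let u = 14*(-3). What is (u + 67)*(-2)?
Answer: -50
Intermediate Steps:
u = -42
(u + 67)*(-2) = (-42 + 67)*(-2) = 25*(-2) = -50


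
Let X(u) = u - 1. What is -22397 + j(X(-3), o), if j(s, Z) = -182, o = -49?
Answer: -22579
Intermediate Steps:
X(u) = -1 + u
-22397 + j(X(-3), o) = -22397 - 182 = -22579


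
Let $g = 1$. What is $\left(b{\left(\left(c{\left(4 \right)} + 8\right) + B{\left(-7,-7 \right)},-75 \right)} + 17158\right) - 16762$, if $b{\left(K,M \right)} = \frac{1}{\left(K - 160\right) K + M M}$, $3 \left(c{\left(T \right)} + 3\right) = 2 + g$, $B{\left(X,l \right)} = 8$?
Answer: $\frac{1418077}{3581} \approx 396.0$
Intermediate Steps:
$c{\left(T \right)} = -2$ ($c{\left(T \right)} = -3 + \frac{2 + 1}{3} = -3 + \frac{1}{3} \cdot 3 = -3 + 1 = -2$)
$b{\left(K,M \right)} = \frac{1}{M^{2} + K \left(-160 + K\right)}$ ($b{\left(K,M \right)} = \frac{1}{\left(-160 + K\right) K + M^{2}} = \frac{1}{K \left(-160 + K\right) + M^{2}} = \frac{1}{M^{2} + K \left(-160 + K\right)}$)
$\left(b{\left(\left(c{\left(4 \right)} + 8\right) + B{\left(-7,-7 \right)},-75 \right)} + 17158\right) - 16762 = \left(\frac{1}{\left(\left(-2 + 8\right) + 8\right)^{2} + \left(-75\right)^{2} - 160 \left(\left(-2 + 8\right) + 8\right)} + 17158\right) - 16762 = \left(\frac{1}{\left(6 + 8\right)^{2} + 5625 - 160 \left(6 + 8\right)} + 17158\right) - 16762 = \left(\frac{1}{14^{2} + 5625 - 2240} + 17158\right) - 16762 = \left(\frac{1}{196 + 5625 - 2240} + 17158\right) - 16762 = \left(\frac{1}{3581} + 17158\right) - 16762 = \frac{61442799}{3581} - 16762 = \frac{1418077}{3581}$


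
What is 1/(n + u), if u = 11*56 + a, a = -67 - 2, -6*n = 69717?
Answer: -2/22145 ≈ -9.0314e-5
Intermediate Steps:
n = -23239/2 (n = -⅙*69717 = -23239/2 ≈ -11620.)
a = -69
u = 547 (u = 11*56 - 69 = 616 - 69 = 547)
1/(n + u) = 1/(-23239/2 + 547) = 1/(-22145/2) = -2/22145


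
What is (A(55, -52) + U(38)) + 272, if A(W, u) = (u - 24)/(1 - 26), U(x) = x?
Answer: 7826/25 ≈ 313.04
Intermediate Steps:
A(W, u) = 24/25 - u/25 (A(W, u) = (-24 + u)/(-25) = (-24 + u)*(-1/25) = 24/25 - u/25)
(A(55, -52) + U(38)) + 272 = ((24/25 - 1/25*(-52)) + 38) + 272 = ((24/25 + 52/25) + 38) + 272 = (76/25 + 38) + 272 = 1026/25 + 272 = 7826/25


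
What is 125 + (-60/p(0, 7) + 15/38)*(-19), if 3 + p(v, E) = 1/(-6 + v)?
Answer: -485/2 ≈ -242.50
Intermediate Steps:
p(v, E) = -3 + 1/(-6 + v)
125 + (-60/p(0, 7) + 15/38)*(-19) = 125 + (-60*(-6 + 0)/(19 - 3*0) + 15/38)*(-19) = 125 + (-60*(-6/(19 + 0)) + 15*(1/38))*(-19) = 125 + (-60/((-⅙*19)) + 15/38)*(-19) = 125 + (-60/(-19/6) + 15/38)*(-19) = 125 + (-60*(-6/19) + 15/38)*(-19) = 125 + (360/19 + 15/38)*(-19) = 125 + (735/38)*(-19) = 125 - 735/2 = -485/2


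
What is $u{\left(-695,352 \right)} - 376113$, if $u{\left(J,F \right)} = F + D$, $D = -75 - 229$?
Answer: $-376065$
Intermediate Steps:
$D = -304$ ($D = -75 - 229 = -304$)
$u{\left(J,F \right)} = -304 + F$ ($u{\left(J,F \right)} = F - 304 = -304 + F$)
$u{\left(-695,352 \right)} - 376113 = \left(-304 + 352\right) - 376113 = 48 - 376113 = -376065$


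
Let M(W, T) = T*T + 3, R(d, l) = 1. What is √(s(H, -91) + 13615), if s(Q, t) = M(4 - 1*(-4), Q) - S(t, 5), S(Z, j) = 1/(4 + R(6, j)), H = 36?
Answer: √372845/5 ≈ 122.12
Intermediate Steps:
M(W, T) = 3 + T² (M(W, T) = T² + 3 = 3 + T²)
S(Z, j) = ⅕ (S(Z, j) = 1/(4 + 1) = 1/5 = ⅕)
s(Q, t) = 14/5 + Q² (s(Q, t) = (3 + Q²) - 1*⅕ = (3 + Q²) - ⅕ = 14/5 + Q²)
√(s(H, -91) + 13615) = √((14/5 + 36²) + 13615) = √((14/5 + 1296) + 13615) = √(6494/5 + 13615) = √(74569/5) = √372845/5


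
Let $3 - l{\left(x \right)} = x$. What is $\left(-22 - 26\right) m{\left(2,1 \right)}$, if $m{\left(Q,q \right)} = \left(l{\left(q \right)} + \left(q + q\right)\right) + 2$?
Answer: $-288$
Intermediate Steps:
$l{\left(x \right)} = 3 - x$
$m{\left(Q,q \right)} = 5 + q$ ($m{\left(Q,q \right)} = \left(\left(3 - q\right) + \left(q + q\right)\right) + 2 = \left(\left(3 - q\right) + 2 q\right) + 2 = \left(3 + q\right) + 2 = 5 + q$)
$\left(-22 - 26\right) m{\left(2,1 \right)} = \left(-22 - 26\right) \left(5 + 1\right) = \left(-48\right) 6 = -288$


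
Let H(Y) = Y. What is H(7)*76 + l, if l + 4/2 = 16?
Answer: 546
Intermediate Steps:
l = 14 (l = -2 + 16 = 14)
H(7)*76 + l = 7*76 + 14 = 532 + 14 = 546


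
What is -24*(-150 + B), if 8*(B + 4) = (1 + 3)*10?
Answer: 3576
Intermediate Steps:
B = 1 (B = -4 + ((1 + 3)*10)/8 = -4 + (4*10)/8 = -4 + (⅛)*40 = -4 + 5 = 1)
-24*(-150 + B) = -24*(-150 + 1) = -24*(-149) = 3576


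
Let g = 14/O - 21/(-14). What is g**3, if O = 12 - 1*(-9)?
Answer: 2197/216 ≈ 10.171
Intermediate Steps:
O = 21 (O = 12 + 9 = 21)
g = 13/6 (g = 14/21 - 21/(-14) = 14*(1/21) - 21*(-1/14) = 2/3 + 3/2 = 13/6 ≈ 2.1667)
g**3 = (13/6)**3 = 2197/216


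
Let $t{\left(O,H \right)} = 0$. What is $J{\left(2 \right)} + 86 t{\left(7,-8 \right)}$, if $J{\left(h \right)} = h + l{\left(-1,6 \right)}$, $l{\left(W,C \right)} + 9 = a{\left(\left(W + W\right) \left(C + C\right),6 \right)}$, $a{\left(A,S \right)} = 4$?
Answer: $-3$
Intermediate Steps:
$l{\left(W,C \right)} = -5$ ($l{\left(W,C \right)} = -9 + 4 = -5$)
$J{\left(h \right)} = -5 + h$ ($J{\left(h \right)} = h - 5 = -5 + h$)
$J{\left(2 \right)} + 86 t{\left(7,-8 \right)} = \left(-5 + 2\right) + 86 \cdot 0 = -3 + 0 = -3$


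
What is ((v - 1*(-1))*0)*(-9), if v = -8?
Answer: 0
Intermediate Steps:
((v - 1*(-1))*0)*(-9) = ((-8 - 1*(-1))*0)*(-9) = ((-8 + 1)*0)*(-9) = -7*0*(-9) = 0*(-9) = 0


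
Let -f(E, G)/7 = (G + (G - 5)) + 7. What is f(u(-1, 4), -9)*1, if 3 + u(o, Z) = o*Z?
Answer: 112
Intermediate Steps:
u(o, Z) = -3 + Z*o (u(o, Z) = -3 + o*Z = -3 + Z*o)
f(E, G) = -14 - 14*G (f(E, G) = -7*((G + (G - 5)) + 7) = -7*((G + (-5 + G)) + 7) = -7*((-5 + 2*G) + 7) = -7*(2 + 2*G) = -14 - 14*G)
f(u(-1, 4), -9)*1 = (-14 - 14*(-9))*1 = (-14 + 126)*1 = 112*1 = 112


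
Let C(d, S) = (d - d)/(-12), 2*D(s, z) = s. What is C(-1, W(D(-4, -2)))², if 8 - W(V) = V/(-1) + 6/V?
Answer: 0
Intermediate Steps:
D(s, z) = s/2
W(V) = 8 + V - 6/V (W(V) = 8 - (V/(-1) + 6/V) = 8 - (V*(-1) + 6/V) = 8 - (-V + 6/V) = 8 + (V - 6/V) = 8 + V - 6/V)
C(d, S) = 0 (C(d, S) = 0*(-1/12) = 0)
C(-1, W(D(-4, -2)))² = 0² = 0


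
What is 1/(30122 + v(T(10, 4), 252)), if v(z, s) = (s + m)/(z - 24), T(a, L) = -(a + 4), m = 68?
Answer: 19/572158 ≈ 3.3208e-5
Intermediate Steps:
T(a, L) = -4 - a (T(a, L) = -(4 + a) = -4 - a)
v(z, s) = (68 + s)/(-24 + z) (v(z, s) = (s + 68)/(z - 24) = (68 + s)/(-24 + z))
1/(30122 + v(T(10, 4), 252)) = 1/(30122 + (68 + 252)/(-24 + (-4 - 1*10))) = 1/(30122 + 320/(-24 + (-4 - 10))) = 1/(30122 + 320/(-24 - 14)) = 1/(30122 + 320/(-38)) = 1/(30122 - 1/38*320) = 1/(30122 - 160/19) = 1/(572158/19) = 19/572158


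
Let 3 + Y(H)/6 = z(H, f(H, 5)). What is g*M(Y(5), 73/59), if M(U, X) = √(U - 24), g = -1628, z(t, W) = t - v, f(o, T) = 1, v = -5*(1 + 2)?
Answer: -1628*√78 ≈ -14378.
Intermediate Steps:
v = -15 (v = -5*3 = -15)
z(t, W) = 15 + t (z(t, W) = t - 1*(-15) = t + 15 = 15 + t)
Y(H) = 72 + 6*H (Y(H) = -18 + 6*(15 + H) = -18 + (90 + 6*H) = 72 + 6*H)
M(U, X) = √(-24 + U)
g*M(Y(5), 73/59) = -1628*√(-24 + (72 + 6*5)) = -1628*√(-24 + (72 + 30)) = -1628*√(-24 + 102) = -1628*√78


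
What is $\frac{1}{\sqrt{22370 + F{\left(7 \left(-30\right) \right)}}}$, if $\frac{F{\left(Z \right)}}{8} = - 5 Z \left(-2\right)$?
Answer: $\frac{\sqrt{5570}}{5570} \approx 0.013399$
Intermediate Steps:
$F{\left(Z \right)} = 80 Z$ ($F{\left(Z \right)} = 8 - 5 Z \left(-2\right) = 8 \cdot 10 Z = 80 Z$)
$\frac{1}{\sqrt{22370 + F{\left(7 \left(-30\right) \right)}}} = \frac{1}{\sqrt{22370 + 80 \cdot 7 \left(-30\right)}} = \frac{1}{\sqrt{22370 + 80 \left(-210\right)}} = \frac{1}{\sqrt{22370 - 16800}} = \frac{1}{\sqrt{5570}} = \frac{\sqrt{5570}}{5570}$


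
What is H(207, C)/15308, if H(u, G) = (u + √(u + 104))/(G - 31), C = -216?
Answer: -207/3781076 - √311/3781076 ≈ -5.9410e-5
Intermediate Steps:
H(u, G) = (u + √(104 + u))/(-31 + G)
H(207, C)/15308 = ((207 + √(104 + 207))/(-31 - 216))/15308 = ((207 + √311)/(-247))*(1/15308) = -(207 + √311)/247*(1/15308) = (-207/247 - √311/247)*(1/15308) = -207/3781076 - √311/3781076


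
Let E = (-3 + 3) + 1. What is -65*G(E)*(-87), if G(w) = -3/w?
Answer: -16965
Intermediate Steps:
E = 1 (E = 0 + 1 = 1)
-65*G(E)*(-87) = -(-195)/1*(-87) = -(-195)*(-87) = -65*(-3)*(-87) = 195*(-87) = -16965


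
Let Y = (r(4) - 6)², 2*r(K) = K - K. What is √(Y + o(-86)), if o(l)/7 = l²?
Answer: 4*√3238 ≈ 227.61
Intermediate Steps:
r(K) = 0 (r(K) = (K - K)/2 = (½)*0 = 0)
o(l) = 7*l²
Y = 36 (Y = (0 - 6)² = (-6)² = 36)
√(Y + o(-86)) = √(36 + 7*(-86)²) = √(36 + 7*7396) = √(36 + 51772) = √51808 = 4*√3238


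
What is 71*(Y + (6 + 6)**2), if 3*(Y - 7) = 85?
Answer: 38198/3 ≈ 12733.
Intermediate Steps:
Y = 106/3 (Y = 7 + (1/3)*85 = 7 + 85/3 = 106/3 ≈ 35.333)
71*(Y + (6 + 6)**2) = 71*(106/3 + (6 + 6)**2) = 71*(106/3 + 12**2) = 71*(106/3 + 144) = 71*(538/3) = 38198/3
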